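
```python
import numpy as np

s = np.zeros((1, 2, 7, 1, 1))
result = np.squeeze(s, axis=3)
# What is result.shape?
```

(1, 2, 7, 1)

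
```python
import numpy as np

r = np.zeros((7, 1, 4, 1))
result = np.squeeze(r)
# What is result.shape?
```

(7, 4)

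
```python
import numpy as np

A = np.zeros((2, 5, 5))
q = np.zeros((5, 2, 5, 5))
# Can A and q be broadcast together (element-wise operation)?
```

Yes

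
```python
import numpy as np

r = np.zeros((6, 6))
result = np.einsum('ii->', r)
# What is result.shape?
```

()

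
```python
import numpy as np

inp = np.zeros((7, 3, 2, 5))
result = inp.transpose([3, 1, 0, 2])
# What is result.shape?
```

(5, 3, 7, 2)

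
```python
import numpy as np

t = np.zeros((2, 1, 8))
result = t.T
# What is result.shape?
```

(8, 1, 2)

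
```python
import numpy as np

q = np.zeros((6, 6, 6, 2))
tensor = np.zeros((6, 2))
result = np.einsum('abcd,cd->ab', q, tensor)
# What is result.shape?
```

(6, 6)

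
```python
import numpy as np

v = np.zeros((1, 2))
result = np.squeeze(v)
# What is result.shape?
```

(2,)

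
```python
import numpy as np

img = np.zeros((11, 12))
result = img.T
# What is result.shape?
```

(12, 11)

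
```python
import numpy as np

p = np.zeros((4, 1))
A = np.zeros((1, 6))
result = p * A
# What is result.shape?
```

(4, 6)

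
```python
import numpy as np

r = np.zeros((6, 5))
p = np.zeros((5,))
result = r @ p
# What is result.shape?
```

(6,)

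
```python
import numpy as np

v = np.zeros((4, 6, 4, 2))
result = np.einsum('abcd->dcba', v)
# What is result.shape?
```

(2, 4, 6, 4)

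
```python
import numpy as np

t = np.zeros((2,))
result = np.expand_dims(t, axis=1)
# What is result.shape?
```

(2, 1)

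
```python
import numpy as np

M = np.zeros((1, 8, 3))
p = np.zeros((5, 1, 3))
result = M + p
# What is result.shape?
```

(5, 8, 3)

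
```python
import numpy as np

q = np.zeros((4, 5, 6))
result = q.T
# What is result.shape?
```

(6, 5, 4)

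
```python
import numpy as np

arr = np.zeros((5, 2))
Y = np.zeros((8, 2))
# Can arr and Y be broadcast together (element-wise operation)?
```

No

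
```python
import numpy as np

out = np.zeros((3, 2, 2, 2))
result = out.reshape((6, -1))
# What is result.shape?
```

(6, 4)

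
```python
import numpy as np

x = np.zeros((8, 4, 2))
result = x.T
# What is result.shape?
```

(2, 4, 8)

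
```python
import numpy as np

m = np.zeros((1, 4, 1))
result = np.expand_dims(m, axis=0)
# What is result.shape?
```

(1, 1, 4, 1)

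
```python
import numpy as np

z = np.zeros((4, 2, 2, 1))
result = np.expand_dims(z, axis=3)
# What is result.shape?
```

(4, 2, 2, 1, 1)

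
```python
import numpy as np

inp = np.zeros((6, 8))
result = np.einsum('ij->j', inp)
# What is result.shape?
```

(8,)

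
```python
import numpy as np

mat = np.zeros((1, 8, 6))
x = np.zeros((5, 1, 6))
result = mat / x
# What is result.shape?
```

(5, 8, 6)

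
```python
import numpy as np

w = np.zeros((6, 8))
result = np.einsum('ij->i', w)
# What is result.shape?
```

(6,)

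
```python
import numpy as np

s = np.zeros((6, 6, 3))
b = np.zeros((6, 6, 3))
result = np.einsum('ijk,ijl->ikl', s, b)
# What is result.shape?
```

(6, 3, 3)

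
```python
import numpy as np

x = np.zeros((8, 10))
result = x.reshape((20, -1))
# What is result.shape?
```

(20, 4)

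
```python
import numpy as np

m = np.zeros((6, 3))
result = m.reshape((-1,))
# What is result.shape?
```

(18,)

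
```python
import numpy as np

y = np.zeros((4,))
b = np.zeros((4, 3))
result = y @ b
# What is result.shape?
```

(3,)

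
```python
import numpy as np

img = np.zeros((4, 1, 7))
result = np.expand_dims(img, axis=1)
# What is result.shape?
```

(4, 1, 1, 7)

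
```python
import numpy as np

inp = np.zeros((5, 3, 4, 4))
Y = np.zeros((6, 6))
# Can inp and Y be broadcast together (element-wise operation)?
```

No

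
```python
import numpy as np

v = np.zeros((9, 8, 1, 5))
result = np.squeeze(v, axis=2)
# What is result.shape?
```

(9, 8, 5)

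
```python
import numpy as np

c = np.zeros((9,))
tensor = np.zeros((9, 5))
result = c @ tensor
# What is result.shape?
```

(5,)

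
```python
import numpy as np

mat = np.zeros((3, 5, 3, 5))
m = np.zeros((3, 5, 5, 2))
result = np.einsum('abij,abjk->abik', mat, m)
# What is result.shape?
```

(3, 5, 3, 2)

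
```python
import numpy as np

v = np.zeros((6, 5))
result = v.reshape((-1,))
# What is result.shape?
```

(30,)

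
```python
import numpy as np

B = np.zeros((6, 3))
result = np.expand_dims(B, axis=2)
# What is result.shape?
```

(6, 3, 1)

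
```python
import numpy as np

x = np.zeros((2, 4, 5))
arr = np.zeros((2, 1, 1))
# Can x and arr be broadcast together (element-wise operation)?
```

Yes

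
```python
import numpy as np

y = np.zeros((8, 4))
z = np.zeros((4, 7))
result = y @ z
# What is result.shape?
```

(8, 7)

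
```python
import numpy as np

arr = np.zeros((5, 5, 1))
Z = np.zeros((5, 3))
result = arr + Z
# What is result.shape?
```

(5, 5, 3)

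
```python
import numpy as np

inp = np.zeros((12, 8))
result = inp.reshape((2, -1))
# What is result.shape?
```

(2, 48)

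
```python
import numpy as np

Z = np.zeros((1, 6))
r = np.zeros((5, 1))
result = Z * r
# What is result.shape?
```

(5, 6)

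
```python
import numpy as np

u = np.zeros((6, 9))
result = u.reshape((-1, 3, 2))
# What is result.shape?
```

(9, 3, 2)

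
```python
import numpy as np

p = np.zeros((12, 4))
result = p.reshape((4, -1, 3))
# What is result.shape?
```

(4, 4, 3)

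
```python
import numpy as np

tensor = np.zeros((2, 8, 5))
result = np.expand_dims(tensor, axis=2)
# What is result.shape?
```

(2, 8, 1, 5)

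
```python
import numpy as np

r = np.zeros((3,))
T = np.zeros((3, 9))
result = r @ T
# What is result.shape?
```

(9,)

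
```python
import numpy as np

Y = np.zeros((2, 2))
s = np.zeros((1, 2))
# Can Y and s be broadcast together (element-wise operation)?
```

Yes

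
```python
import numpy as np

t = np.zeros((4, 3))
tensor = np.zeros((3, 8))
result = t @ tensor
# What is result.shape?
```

(4, 8)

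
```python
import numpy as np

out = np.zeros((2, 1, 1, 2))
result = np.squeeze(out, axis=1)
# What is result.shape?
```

(2, 1, 2)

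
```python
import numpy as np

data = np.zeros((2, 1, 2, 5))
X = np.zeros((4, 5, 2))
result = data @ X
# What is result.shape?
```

(2, 4, 2, 2)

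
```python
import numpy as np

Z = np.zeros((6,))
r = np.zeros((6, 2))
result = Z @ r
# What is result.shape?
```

(2,)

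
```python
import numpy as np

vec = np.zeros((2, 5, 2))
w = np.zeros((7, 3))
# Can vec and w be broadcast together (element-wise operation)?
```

No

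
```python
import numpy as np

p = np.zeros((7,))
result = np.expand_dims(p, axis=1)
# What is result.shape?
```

(7, 1)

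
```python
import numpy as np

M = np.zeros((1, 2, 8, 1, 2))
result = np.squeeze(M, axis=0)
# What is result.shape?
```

(2, 8, 1, 2)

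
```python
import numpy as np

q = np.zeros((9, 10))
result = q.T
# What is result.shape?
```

(10, 9)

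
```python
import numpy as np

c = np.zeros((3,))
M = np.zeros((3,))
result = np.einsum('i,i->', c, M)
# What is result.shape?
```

()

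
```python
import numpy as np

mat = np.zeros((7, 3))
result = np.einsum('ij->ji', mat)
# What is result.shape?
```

(3, 7)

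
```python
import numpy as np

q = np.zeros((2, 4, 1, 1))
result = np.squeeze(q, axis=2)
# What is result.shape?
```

(2, 4, 1)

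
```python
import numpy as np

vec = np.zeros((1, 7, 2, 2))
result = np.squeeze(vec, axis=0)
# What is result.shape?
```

(7, 2, 2)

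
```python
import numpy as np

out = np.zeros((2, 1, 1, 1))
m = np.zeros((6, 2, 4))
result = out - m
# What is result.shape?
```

(2, 6, 2, 4)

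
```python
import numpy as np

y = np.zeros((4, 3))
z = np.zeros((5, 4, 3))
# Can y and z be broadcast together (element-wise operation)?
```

Yes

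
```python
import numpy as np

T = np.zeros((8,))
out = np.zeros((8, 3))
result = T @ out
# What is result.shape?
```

(3,)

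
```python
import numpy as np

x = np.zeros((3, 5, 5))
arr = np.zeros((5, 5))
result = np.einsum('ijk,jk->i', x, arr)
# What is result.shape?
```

(3,)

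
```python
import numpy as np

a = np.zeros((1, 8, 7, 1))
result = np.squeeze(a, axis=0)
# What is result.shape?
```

(8, 7, 1)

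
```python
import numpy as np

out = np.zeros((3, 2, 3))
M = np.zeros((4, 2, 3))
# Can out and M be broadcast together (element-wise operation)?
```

No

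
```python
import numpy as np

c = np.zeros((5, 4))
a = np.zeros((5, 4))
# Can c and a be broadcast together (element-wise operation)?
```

Yes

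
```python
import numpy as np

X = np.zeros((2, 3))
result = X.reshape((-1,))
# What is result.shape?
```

(6,)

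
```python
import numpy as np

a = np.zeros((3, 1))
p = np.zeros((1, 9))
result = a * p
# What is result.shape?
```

(3, 9)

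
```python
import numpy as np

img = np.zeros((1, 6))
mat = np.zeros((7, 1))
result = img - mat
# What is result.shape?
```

(7, 6)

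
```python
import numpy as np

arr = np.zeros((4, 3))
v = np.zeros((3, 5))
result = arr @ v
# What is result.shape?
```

(4, 5)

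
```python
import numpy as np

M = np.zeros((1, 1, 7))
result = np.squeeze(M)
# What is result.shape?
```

(7,)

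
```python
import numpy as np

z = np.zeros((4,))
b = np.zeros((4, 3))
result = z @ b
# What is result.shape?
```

(3,)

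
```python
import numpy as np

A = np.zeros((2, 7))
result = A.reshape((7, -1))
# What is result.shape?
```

(7, 2)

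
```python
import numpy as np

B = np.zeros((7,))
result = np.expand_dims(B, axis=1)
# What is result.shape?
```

(7, 1)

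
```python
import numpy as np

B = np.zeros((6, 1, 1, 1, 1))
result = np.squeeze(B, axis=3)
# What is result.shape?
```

(6, 1, 1, 1)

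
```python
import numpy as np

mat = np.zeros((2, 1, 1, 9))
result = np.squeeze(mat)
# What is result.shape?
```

(2, 9)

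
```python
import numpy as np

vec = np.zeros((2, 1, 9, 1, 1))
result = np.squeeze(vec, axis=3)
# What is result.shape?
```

(2, 1, 9, 1)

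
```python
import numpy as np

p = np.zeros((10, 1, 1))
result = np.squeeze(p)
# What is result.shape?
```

(10,)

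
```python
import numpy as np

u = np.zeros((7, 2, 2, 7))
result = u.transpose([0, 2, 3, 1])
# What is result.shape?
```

(7, 2, 7, 2)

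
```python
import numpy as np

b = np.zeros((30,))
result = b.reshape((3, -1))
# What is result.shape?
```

(3, 10)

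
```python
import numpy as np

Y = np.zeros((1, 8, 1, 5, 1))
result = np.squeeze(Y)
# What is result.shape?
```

(8, 5)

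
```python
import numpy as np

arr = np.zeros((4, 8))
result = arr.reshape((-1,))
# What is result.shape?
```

(32,)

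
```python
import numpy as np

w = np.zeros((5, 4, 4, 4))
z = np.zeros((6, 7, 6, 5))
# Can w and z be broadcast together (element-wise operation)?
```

No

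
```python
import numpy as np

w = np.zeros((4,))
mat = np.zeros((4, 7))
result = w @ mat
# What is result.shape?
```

(7,)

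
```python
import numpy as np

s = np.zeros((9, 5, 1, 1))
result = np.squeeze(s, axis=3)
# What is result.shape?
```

(9, 5, 1)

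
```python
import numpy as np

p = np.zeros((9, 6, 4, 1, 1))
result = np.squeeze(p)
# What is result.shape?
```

(9, 6, 4)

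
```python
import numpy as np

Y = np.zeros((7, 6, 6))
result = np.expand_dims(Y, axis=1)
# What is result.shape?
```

(7, 1, 6, 6)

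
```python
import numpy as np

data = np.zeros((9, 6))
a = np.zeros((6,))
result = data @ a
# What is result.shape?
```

(9,)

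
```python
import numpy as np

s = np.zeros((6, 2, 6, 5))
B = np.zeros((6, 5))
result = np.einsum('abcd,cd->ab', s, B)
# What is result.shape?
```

(6, 2)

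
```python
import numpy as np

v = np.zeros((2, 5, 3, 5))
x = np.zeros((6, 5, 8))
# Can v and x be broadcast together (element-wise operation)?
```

No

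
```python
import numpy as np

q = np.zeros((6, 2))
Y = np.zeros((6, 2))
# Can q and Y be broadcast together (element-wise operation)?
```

Yes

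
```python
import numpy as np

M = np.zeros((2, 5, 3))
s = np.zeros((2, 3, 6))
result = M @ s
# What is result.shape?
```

(2, 5, 6)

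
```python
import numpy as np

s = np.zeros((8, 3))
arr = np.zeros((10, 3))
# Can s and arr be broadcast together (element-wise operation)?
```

No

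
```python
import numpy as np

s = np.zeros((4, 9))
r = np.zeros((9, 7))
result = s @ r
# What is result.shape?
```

(4, 7)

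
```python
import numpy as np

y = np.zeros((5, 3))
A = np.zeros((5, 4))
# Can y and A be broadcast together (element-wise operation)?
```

No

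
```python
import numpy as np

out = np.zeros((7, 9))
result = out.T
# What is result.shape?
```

(9, 7)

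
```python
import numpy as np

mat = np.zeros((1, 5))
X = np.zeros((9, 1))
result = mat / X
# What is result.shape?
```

(9, 5)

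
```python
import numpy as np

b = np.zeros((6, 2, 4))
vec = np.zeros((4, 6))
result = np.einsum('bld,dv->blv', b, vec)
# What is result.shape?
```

(6, 2, 6)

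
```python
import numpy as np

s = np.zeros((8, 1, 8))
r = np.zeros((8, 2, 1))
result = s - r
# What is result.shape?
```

(8, 2, 8)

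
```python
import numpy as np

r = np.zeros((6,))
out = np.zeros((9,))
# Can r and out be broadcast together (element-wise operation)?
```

No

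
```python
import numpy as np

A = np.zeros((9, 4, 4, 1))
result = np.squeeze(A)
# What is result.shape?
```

(9, 4, 4)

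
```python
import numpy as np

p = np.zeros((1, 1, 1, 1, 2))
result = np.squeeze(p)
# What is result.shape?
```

(2,)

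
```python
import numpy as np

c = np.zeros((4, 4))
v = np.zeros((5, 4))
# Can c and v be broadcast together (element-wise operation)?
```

No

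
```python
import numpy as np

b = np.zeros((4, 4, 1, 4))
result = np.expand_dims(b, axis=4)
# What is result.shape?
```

(4, 4, 1, 4, 1)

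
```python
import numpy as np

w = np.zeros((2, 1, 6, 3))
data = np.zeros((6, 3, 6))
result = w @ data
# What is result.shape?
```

(2, 6, 6, 6)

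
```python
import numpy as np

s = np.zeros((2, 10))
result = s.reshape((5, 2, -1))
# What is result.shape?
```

(5, 2, 2)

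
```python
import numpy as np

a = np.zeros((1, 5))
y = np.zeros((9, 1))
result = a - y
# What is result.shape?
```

(9, 5)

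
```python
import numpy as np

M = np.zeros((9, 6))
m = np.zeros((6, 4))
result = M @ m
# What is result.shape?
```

(9, 4)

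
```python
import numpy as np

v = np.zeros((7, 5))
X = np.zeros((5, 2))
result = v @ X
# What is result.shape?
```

(7, 2)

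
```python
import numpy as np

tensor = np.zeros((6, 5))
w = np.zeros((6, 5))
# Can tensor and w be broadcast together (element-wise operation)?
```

Yes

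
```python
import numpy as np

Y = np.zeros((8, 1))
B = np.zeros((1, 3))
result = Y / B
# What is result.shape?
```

(8, 3)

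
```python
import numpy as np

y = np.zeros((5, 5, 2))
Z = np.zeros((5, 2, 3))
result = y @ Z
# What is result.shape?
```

(5, 5, 3)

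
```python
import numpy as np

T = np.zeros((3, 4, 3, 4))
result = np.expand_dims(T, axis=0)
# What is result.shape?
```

(1, 3, 4, 3, 4)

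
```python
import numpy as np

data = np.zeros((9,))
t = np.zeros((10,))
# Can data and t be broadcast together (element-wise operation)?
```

No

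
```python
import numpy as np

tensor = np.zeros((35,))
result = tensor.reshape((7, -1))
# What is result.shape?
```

(7, 5)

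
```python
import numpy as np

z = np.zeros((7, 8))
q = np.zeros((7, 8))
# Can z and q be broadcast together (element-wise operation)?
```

Yes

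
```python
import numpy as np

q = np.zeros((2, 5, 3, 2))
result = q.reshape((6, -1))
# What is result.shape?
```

(6, 10)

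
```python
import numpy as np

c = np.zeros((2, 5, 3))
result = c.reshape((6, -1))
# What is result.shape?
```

(6, 5)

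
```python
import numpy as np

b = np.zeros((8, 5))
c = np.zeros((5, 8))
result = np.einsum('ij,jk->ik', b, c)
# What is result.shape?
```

(8, 8)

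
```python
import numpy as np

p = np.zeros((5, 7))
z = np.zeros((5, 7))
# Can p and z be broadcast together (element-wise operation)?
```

Yes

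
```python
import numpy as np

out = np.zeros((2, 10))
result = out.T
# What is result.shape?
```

(10, 2)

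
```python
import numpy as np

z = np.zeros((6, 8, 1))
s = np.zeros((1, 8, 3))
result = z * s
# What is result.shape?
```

(6, 8, 3)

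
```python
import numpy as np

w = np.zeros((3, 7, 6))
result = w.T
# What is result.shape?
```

(6, 7, 3)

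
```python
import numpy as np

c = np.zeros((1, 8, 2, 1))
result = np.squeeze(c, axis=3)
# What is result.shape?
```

(1, 8, 2)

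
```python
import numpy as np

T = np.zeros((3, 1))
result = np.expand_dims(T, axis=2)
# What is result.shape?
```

(3, 1, 1)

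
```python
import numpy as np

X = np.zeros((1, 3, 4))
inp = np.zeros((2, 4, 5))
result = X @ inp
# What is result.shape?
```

(2, 3, 5)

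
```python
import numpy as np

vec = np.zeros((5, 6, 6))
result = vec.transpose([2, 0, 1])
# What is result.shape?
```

(6, 5, 6)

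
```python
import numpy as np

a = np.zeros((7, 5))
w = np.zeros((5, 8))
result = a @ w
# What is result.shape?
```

(7, 8)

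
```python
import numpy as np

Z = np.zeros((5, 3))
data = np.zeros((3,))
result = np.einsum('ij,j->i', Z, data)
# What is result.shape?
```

(5,)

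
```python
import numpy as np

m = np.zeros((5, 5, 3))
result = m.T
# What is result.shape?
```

(3, 5, 5)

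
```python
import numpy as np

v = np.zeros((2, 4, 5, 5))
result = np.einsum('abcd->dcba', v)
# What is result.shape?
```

(5, 5, 4, 2)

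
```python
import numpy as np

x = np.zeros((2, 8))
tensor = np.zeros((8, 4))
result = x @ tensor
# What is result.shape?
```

(2, 4)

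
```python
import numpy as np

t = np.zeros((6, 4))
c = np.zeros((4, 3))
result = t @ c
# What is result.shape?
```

(6, 3)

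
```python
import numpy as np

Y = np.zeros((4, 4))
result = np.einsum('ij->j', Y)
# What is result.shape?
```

(4,)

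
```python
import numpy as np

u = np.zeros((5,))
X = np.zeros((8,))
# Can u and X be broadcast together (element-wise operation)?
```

No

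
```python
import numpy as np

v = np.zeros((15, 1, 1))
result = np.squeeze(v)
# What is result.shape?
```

(15,)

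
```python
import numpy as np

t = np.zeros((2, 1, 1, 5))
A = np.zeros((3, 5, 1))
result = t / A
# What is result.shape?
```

(2, 3, 5, 5)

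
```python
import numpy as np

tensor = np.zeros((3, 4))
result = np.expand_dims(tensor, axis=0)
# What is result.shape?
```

(1, 3, 4)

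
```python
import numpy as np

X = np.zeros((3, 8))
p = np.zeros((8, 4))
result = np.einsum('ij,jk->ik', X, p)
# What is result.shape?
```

(3, 4)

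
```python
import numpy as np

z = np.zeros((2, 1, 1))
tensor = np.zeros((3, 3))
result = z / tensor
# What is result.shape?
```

(2, 3, 3)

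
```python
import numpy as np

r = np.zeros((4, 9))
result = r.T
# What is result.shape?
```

(9, 4)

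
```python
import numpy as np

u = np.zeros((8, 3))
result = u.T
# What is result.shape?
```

(3, 8)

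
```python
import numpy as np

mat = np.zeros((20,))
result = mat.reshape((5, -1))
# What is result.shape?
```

(5, 4)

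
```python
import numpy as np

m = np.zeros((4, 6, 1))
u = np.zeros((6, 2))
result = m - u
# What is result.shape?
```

(4, 6, 2)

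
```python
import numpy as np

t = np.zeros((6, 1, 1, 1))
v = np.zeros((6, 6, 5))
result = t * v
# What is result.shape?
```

(6, 6, 6, 5)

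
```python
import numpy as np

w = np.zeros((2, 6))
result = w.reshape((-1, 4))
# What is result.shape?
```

(3, 4)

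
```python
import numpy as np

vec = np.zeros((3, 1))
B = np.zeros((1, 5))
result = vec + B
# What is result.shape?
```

(3, 5)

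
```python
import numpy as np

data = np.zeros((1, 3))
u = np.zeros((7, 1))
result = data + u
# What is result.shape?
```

(7, 3)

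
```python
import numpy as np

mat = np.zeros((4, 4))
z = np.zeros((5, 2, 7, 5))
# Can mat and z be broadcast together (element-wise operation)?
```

No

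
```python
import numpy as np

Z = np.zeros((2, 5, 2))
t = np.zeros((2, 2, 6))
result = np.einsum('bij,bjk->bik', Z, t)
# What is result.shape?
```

(2, 5, 6)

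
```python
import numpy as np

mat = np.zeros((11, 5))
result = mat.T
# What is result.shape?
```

(5, 11)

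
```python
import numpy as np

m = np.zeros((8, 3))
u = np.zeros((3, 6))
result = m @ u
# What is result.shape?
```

(8, 6)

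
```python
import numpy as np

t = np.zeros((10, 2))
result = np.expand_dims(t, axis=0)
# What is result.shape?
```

(1, 10, 2)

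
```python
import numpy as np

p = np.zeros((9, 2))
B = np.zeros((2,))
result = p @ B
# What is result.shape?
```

(9,)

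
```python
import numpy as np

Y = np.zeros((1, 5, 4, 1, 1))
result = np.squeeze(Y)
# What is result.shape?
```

(5, 4)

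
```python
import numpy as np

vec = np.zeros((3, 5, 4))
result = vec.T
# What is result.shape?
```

(4, 5, 3)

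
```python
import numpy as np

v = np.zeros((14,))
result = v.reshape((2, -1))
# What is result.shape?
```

(2, 7)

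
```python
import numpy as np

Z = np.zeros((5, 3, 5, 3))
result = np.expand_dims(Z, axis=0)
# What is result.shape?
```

(1, 5, 3, 5, 3)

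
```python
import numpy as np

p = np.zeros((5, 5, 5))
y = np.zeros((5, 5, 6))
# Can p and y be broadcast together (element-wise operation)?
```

No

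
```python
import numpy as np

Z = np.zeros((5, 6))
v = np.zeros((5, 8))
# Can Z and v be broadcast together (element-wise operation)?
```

No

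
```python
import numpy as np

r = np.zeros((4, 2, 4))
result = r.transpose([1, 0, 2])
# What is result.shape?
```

(2, 4, 4)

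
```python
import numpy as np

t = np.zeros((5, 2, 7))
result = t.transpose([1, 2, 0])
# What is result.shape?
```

(2, 7, 5)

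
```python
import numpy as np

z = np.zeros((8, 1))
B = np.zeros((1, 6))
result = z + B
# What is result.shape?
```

(8, 6)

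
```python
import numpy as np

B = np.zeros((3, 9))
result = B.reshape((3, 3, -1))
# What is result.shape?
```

(3, 3, 3)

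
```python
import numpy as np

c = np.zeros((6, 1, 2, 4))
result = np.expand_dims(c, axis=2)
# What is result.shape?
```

(6, 1, 1, 2, 4)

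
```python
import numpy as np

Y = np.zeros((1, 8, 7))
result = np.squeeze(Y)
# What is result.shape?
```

(8, 7)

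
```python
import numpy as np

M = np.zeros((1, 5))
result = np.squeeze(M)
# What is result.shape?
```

(5,)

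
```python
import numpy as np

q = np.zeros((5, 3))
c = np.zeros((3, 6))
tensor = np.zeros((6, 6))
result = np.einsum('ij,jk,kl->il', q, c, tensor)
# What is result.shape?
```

(5, 6)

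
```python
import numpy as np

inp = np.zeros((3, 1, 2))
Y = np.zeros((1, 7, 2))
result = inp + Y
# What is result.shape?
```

(3, 7, 2)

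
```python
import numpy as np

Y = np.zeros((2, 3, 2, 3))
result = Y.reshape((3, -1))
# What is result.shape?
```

(3, 12)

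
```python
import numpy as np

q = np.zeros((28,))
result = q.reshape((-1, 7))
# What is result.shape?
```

(4, 7)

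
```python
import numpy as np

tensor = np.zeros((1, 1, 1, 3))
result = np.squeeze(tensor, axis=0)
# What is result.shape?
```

(1, 1, 3)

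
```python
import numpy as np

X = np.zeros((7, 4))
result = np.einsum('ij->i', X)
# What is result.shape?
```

(7,)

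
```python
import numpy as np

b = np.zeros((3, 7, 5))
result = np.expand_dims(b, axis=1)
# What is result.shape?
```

(3, 1, 7, 5)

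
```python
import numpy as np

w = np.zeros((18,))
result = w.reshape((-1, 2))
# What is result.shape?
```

(9, 2)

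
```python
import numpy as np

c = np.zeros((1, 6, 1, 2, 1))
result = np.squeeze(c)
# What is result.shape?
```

(6, 2)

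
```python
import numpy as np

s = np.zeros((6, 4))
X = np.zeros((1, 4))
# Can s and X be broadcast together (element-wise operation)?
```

Yes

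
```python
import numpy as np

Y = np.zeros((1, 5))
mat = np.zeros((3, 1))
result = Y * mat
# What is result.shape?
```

(3, 5)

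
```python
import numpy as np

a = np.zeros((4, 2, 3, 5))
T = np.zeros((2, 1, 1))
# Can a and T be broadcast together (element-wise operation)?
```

Yes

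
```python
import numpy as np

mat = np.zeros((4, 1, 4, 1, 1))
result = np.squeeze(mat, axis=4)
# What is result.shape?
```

(4, 1, 4, 1)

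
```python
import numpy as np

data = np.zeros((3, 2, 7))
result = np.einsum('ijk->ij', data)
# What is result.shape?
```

(3, 2)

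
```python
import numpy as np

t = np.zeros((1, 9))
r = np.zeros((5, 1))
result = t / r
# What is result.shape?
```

(5, 9)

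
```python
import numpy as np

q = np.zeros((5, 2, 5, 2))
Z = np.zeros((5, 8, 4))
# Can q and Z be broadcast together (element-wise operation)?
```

No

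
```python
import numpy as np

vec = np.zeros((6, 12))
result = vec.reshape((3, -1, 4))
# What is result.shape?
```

(3, 6, 4)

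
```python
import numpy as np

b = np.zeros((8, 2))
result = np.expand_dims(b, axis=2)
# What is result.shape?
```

(8, 2, 1)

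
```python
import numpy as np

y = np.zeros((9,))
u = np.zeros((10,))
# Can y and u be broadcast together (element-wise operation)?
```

No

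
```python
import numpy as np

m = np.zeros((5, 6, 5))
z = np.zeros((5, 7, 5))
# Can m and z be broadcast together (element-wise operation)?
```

No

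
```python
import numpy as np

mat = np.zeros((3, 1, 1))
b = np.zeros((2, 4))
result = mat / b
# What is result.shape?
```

(3, 2, 4)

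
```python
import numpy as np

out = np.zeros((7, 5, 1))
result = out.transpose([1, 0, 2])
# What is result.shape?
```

(5, 7, 1)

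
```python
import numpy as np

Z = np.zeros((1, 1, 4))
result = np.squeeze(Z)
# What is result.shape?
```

(4,)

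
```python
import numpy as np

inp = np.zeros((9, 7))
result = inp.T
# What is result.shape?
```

(7, 9)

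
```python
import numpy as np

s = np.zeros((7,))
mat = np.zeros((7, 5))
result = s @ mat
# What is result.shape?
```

(5,)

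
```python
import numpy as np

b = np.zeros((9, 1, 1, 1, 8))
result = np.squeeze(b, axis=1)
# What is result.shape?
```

(9, 1, 1, 8)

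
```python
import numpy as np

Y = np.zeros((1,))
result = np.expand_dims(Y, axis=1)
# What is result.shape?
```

(1, 1)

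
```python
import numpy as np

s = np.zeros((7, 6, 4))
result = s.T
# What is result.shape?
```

(4, 6, 7)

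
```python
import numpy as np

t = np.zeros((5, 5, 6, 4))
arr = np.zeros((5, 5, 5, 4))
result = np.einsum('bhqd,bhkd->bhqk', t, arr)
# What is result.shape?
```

(5, 5, 6, 5)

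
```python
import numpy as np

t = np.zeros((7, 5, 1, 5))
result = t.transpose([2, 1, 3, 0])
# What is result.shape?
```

(1, 5, 5, 7)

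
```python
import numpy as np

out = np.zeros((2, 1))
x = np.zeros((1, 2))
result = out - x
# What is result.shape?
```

(2, 2)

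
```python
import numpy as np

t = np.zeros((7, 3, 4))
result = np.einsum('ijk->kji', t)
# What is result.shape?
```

(4, 3, 7)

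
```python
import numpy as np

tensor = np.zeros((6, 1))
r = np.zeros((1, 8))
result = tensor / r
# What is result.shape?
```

(6, 8)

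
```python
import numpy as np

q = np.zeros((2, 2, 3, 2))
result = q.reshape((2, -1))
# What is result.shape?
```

(2, 12)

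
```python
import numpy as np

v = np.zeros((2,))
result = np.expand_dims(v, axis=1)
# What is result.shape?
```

(2, 1)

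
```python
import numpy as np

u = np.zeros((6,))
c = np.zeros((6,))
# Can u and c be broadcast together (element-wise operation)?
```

Yes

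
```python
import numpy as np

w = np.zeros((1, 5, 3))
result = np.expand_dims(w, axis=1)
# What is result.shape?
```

(1, 1, 5, 3)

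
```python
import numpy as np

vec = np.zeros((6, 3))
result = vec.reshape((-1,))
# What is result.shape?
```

(18,)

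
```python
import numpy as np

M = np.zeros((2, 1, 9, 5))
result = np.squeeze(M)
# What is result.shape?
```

(2, 9, 5)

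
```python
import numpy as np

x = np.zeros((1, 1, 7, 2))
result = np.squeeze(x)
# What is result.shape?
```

(7, 2)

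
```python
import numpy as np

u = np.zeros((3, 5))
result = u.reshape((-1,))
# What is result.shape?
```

(15,)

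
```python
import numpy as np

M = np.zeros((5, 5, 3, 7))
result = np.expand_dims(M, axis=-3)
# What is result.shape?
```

(5, 5, 1, 3, 7)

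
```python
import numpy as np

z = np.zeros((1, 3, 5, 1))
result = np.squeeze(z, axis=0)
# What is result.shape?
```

(3, 5, 1)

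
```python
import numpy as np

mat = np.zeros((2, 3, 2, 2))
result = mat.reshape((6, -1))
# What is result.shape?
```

(6, 4)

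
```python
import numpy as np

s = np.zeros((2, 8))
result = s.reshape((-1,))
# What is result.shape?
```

(16,)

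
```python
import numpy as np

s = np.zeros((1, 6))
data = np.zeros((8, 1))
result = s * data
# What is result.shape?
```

(8, 6)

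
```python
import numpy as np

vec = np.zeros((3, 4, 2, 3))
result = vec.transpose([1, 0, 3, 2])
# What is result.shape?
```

(4, 3, 3, 2)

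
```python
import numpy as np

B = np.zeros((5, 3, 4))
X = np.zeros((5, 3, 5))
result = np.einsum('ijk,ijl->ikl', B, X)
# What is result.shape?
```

(5, 4, 5)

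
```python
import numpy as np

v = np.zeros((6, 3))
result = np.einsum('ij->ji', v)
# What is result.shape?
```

(3, 6)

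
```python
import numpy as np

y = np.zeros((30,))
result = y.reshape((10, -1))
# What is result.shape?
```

(10, 3)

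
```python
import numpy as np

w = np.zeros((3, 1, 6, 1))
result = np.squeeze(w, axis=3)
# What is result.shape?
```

(3, 1, 6)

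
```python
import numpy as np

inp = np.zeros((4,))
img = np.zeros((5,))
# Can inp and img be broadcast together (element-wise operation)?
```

No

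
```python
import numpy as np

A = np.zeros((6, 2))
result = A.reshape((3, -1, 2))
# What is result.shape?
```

(3, 2, 2)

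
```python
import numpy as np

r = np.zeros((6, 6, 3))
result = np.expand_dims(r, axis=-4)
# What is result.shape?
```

(1, 6, 6, 3)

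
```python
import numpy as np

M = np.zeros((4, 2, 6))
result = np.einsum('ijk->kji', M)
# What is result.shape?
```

(6, 2, 4)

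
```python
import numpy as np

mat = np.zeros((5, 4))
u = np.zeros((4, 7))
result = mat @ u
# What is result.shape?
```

(5, 7)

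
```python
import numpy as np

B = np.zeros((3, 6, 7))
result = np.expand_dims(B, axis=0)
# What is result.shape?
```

(1, 3, 6, 7)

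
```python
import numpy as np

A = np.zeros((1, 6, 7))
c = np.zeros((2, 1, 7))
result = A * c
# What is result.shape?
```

(2, 6, 7)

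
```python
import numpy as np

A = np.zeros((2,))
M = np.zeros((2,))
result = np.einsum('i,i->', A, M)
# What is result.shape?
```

()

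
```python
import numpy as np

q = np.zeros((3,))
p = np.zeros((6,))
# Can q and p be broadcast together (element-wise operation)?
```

No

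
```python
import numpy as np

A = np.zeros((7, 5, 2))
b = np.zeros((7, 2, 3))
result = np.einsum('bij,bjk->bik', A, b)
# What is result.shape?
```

(7, 5, 3)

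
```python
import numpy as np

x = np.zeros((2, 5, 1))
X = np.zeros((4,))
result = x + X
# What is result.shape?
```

(2, 5, 4)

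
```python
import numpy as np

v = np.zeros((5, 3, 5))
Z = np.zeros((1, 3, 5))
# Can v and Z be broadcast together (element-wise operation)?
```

Yes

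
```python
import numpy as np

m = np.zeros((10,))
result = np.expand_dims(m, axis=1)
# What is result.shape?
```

(10, 1)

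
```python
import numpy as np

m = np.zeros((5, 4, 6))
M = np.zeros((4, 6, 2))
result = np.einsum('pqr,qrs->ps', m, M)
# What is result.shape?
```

(5, 2)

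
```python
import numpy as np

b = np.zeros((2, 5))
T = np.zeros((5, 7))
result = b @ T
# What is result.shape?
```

(2, 7)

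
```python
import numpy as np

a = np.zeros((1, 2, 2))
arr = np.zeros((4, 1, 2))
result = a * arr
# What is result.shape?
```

(4, 2, 2)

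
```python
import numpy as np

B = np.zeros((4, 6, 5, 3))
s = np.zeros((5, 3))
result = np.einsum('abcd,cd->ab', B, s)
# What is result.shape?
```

(4, 6)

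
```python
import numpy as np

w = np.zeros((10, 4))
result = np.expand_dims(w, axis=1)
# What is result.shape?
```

(10, 1, 4)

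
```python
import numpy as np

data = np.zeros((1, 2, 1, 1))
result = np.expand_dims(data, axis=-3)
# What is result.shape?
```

(1, 2, 1, 1, 1)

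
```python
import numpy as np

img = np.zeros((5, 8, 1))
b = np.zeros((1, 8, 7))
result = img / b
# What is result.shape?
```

(5, 8, 7)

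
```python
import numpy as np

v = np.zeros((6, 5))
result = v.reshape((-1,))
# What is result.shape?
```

(30,)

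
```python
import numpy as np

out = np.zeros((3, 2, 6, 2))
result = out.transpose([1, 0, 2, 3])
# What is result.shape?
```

(2, 3, 6, 2)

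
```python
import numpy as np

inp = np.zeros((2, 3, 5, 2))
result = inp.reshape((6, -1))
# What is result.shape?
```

(6, 10)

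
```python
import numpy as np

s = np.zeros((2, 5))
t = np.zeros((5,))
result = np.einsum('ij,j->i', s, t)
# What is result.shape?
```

(2,)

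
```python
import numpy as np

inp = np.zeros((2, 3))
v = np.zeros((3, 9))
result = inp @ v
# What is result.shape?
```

(2, 9)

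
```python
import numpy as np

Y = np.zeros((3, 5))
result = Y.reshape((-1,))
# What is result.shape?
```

(15,)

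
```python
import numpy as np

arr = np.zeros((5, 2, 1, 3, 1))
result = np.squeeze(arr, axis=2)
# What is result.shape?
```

(5, 2, 3, 1)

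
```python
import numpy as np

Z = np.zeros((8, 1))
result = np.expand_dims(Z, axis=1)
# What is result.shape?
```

(8, 1, 1)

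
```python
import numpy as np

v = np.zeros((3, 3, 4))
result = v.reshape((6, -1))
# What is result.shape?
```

(6, 6)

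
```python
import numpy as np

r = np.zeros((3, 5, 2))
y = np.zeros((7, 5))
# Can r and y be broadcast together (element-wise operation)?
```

No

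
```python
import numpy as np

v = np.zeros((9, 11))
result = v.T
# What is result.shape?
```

(11, 9)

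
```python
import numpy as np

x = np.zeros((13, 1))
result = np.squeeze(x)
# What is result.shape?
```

(13,)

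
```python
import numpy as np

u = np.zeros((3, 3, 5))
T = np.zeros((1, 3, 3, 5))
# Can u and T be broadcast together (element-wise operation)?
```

Yes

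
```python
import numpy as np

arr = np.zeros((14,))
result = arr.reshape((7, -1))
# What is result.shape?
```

(7, 2)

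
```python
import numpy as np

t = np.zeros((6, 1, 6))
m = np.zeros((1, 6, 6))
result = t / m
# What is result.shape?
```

(6, 6, 6)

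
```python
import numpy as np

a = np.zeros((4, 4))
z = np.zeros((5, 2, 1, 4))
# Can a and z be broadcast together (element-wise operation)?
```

Yes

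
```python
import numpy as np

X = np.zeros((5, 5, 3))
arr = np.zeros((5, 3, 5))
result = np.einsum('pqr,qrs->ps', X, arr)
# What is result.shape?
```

(5, 5)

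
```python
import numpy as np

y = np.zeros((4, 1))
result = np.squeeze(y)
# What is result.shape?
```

(4,)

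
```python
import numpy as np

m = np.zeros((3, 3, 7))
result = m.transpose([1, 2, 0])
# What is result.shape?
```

(3, 7, 3)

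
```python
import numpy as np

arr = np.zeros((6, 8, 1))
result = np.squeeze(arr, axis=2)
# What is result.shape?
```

(6, 8)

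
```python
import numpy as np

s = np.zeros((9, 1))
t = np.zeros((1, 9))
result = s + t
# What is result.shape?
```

(9, 9)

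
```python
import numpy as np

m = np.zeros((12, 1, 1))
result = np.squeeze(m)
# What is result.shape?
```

(12,)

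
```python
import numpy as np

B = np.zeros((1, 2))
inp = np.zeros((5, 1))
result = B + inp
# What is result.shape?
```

(5, 2)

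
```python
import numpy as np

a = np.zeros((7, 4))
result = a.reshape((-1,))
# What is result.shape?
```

(28,)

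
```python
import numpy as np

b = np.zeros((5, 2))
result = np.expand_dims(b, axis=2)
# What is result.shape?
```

(5, 2, 1)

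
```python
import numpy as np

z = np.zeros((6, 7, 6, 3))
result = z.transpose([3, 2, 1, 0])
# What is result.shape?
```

(3, 6, 7, 6)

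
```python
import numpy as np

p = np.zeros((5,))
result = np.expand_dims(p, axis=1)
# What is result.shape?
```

(5, 1)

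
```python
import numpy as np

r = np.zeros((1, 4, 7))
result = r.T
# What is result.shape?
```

(7, 4, 1)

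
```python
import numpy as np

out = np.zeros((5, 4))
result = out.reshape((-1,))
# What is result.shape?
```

(20,)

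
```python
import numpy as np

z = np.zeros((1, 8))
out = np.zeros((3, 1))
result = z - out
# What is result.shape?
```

(3, 8)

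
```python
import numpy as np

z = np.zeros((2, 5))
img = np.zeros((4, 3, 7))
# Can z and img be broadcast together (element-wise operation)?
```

No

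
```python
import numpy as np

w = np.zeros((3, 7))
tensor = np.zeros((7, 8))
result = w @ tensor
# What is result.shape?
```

(3, 8)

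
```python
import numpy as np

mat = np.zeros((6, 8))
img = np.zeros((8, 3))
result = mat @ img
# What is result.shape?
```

(6, 3)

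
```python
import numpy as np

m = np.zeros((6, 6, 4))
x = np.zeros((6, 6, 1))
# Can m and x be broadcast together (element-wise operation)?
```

Yes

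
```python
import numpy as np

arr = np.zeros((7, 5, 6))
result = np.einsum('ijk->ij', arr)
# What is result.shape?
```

(7, 5)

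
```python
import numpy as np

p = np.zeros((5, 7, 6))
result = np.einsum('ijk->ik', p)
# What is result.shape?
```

(5, 6)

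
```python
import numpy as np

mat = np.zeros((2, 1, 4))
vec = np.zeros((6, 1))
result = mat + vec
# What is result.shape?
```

(2, 6, 4)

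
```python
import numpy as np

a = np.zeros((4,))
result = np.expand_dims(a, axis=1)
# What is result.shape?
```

(4, 1)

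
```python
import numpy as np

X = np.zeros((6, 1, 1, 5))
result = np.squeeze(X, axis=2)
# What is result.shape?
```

(6, 1, 5)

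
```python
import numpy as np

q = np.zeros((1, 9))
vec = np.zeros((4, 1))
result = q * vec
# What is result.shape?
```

(4, 9)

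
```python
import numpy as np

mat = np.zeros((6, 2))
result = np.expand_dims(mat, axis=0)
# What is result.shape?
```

(1, 6, 2)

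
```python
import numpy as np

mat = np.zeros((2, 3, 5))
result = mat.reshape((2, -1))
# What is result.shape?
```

(2, 15)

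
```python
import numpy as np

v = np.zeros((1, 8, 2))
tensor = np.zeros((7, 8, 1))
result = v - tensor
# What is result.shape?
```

(7, 8, 2)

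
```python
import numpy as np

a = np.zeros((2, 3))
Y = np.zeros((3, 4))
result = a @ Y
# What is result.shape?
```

(2, 4)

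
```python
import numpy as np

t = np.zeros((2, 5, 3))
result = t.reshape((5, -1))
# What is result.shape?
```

(5, 6)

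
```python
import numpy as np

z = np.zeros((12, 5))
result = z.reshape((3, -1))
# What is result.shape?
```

(3, 20)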